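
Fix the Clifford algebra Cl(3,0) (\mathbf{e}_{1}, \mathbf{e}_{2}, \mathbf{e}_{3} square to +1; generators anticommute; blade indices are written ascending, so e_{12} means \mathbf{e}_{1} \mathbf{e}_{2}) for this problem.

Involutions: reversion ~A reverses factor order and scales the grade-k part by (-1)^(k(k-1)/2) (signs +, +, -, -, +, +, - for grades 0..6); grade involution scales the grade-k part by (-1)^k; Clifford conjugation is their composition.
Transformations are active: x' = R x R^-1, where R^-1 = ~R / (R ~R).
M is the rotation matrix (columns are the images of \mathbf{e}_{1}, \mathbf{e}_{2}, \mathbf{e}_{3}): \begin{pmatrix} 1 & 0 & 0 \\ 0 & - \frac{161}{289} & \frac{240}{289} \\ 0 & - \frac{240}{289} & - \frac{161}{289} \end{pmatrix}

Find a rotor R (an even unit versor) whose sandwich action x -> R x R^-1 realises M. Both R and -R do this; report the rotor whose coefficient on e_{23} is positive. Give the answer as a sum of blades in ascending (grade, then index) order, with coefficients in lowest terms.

Method: write R = a + b12*e_{12} + b13*e_{13} + b23*e_{23} with a^2 + b12^2 + b13^2 + b23^2 = 1 (so R^-1 = ~R). Expanding the columns R e_j ~R gives tr M = 4a^2 - 1 and, from the antisymmetric part, M21 - M12 = -4a*b12, M13 - M31 = 4a*b13, M32 - M23 = -4a*b23.
Here tr M = -\frac{33}{289}, so a^2 = (1 + tr M)/4 = \frac{64}{289} and a = ±\frac{8}{17}. Taking a = \frac{8}{17}: M21 - M12 = 0, M13 - M31 = 0, M32 - M23 = -\frac{480}{289}, giving b12 = 0, b13 = 0, b23 = \frac{15}{17}, i.e. R = \frac{8}{17} + \frac{15}{17} e_{23}.
Its e_{23} coefficient is already positive.
Answer: \frac{8}{17} + \frac{15}{17} e_{23}. Sheet selection: the two-to-one cover makes ±R indistinguishable at the matrix level (trace -\frac{33}{289}), so uniqueness comes from the required sign on e_{23}.


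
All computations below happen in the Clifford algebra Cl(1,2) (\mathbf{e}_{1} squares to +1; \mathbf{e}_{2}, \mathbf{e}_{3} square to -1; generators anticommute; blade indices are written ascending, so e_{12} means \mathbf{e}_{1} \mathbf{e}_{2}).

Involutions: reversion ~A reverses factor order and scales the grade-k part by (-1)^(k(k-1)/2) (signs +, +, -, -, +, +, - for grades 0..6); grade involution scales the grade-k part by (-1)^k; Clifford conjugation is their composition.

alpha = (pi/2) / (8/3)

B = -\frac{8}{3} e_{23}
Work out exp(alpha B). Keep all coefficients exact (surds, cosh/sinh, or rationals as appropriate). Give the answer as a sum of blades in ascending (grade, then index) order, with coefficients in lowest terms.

B^2 = (-\frac{8}{3})^2*(e_{23})^2 = \frac{64}{9}*(-1) = -\frac{64}{9} (a basis 2-blade squares to minus the product of its generators' squares).
B^2 = -\frac{64}{9} — the negative square puts this in the circular regime; l = \frac{8}{3}, alpha*l = \frac{\pi}{2}, so exp(alpha B) = cos(\frac{\pi}{2}) + (sin(\frac{\pi}{2})/(\frac{8}{3}))*B = 0 + (\frac{3}{8})*B.
Answer: -e_{23}


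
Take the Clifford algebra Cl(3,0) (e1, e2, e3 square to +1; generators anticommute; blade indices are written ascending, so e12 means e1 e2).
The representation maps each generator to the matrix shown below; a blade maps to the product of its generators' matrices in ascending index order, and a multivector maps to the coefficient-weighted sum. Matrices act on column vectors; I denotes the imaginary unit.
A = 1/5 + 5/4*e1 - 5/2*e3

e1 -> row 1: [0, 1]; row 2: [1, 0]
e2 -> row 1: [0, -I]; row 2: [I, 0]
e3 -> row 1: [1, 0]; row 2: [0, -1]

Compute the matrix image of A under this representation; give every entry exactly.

M = (1/5)*1 + (5/4)*rho(e1) + (-5/2)*rho(e3), summed entrywise (1 is the identity matrix):
Answer: row 1: [-23/10, 5/4]; row 2: [5/4, 27/10]


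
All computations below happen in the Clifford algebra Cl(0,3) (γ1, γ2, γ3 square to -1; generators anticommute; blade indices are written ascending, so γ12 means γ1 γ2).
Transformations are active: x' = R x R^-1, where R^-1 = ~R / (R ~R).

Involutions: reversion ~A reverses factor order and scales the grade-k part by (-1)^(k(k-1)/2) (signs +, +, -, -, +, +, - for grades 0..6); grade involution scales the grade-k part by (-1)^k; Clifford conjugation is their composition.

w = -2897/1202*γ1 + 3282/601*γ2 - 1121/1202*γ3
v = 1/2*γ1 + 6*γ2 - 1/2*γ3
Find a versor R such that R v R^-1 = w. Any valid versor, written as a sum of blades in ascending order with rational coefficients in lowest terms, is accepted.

The midline construction: v and w both square to -73/2, so reflecting in their sum -1148/601*γ1 + 6888/601*γ2 - 861/601*γ3 exchanges them.
Answer: -1148/601*γ1 + 6888/601*γ2 - 861/601*γ3


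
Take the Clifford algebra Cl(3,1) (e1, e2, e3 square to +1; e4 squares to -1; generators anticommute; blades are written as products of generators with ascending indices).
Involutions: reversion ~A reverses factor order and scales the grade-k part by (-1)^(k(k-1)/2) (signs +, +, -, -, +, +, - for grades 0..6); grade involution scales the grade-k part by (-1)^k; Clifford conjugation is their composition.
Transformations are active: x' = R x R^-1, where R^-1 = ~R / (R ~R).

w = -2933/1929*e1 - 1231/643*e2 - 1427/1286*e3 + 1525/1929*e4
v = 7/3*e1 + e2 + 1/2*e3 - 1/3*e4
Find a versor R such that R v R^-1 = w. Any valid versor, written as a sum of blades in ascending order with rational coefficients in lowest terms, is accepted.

Construction: equal norms (both 79/12) license R = v + w = 1568/1929*e1 - 588/643*e2 - 392/643*e3 + 294/643*e4 — nothing changes along that direction, while (v - w)/2 changes sign, so v maps onto w.
Answer: 1568/1929*e1 - 588/643*e2 - 392/643*e3 + 294/643*e4


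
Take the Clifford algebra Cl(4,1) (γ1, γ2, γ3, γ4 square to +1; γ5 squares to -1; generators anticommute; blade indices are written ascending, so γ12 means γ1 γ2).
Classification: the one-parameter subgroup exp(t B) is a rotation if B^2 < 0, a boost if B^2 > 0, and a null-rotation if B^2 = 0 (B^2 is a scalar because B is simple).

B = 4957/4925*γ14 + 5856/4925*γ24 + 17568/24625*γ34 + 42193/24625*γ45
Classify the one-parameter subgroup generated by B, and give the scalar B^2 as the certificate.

B^2 term by term: the squares give (4957/4925)^2*(γ14)^2 + (5856/4925)^2*(γ24)^2 + (17568/24625)^2*(γ34)^2 + (42193/24625)^2*(γ45)^2 = 24571849/24255625*(-1) + 34292736/24255625*(-1) + 308634624/606390625*(-1) + 1780249249/606390625*(+1) = 0 (each basis 2-blade squares to minus the product of its generators' squares); cross terms between blades sharing an index anticommute and cancel. So B^2 = 0.
Answer: null-rotation, certificate B^2 = 0. Because 0 is invariant under every versor sandwich, the classification follows from its sign alone.


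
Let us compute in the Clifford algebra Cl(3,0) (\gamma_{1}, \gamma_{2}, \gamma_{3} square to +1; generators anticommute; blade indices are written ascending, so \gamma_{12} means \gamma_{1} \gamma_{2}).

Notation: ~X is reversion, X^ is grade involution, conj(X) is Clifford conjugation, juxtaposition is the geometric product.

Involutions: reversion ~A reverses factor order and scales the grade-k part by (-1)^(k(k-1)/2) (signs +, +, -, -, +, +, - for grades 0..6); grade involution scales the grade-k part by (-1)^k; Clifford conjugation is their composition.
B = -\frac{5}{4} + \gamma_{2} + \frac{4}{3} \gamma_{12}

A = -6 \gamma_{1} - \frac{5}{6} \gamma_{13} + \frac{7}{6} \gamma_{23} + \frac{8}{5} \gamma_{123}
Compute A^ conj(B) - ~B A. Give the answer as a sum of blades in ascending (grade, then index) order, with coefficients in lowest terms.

first term: -\frac{15}{2} \gamma_{1} - 8 \gamma_{2} - \frac{29}{30} \gamma_{3} - 6 \gamma_{12} + \frac{359}{360} \gamma_{13} - \frac{25}{72} \gamma_{23} + \frac{7}{6} \gamma_{123}
second term: \frac{15}{2} \gamma_{1} - 8 \gamma_{2} + \frac{33}{10} \gamma_{3} + 6 \gamma_{12} - \frac{761}{360} \gamma_{13} - \frac{185}{72} \gamma_{23} - \frac{7}{6} \gamma_{123}
Answer: -15 \gamma_{1} - \frac{64}{15} \gamma_{3} - 12 \gamma_{12} + \frac{28}{9} \gamma_{13} + \frac{20}{9} \gamma_{23} + \frac{7}{3} \gamma_{123}


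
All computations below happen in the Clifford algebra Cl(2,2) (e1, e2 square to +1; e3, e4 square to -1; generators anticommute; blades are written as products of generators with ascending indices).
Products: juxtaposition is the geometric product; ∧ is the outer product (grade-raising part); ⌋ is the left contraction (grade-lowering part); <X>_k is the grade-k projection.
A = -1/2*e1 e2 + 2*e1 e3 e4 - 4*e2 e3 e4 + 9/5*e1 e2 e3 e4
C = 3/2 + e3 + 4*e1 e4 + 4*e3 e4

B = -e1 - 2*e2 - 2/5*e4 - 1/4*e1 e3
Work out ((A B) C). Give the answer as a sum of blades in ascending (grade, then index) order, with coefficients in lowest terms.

step 1: e1 - 1/2*e2 - 1/2*e4 + 4/5*e1 e3 - 69/40*e2 e3 + 9/20*e2 e4 + 6*e3 e4 + 18/25*e1 e2 e3 - 4/5*e1 e2 e4 - 18/5*e1 e3 e4 + 9/5*e2 e3 e4 - 8*e1 e2 e3 e4
step 2: -24 + 131/10*e1 - 121/40*e2 + 62/5*e3 + 37/4*e4 + 737/25*e1 e2 - 109/5*e1 e3 - 34/5*e1 e4 - 2663/80*e2 e3 + 75/8*e2 e4 + 63/10*e3 e4 + 127/25*e1 e2 e3 - 252/25*e1 e2 e4 - 7/5*e1 e3 e4 + 313/100*e2 e3 e4 - 181/10*e1 e2 e3 e4
Answer: -24 + 131/10*e1 - 121/40*e2 + 62/5*e3 + 37/4*e4 + 737/25*e1 e2 - 109/5*e1 e3 - 34/5*e1 e4 - 2663/80*e2 e3 + 75/8*e2 e4 + 63/10*e3 e4 + 127/25*e1 e2 e3 - 252/25*e1 e2 e4 - 7/5*e1 e3 e4 + 313/100*e2 e3 e4 - 181/10*e1 e2 e3 e4


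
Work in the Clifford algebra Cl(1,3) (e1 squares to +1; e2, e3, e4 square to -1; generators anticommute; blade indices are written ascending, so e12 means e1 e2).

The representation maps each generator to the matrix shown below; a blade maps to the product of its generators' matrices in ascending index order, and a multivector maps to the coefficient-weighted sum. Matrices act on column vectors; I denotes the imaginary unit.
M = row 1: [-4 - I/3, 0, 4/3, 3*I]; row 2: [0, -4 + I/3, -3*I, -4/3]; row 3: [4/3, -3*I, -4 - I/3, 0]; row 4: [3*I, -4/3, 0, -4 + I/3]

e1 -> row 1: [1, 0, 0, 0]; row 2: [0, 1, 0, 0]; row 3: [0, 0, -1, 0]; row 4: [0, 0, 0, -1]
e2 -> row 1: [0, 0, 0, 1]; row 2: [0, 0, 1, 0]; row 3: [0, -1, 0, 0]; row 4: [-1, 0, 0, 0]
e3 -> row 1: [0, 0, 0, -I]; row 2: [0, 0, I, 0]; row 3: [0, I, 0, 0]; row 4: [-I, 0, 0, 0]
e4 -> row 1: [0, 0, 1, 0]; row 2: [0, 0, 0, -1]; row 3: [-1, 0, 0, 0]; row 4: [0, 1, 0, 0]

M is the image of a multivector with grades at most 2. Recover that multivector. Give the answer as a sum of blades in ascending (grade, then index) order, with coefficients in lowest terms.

Method: the blade images are trace-orthogonal — tr(rho(e_A) rho(e_B)^-1) = 4 if A = B and 0 otherwise — and rho(e_A)^-1 = (e_A)^2 * rho(e_A) with (e_A)^2 = +1 or -1, so the coefficient of e_A in the preimage is (e_A)^2 * tr(M rho(e_A))/4.
Nonzero projections over blades of grade <= 2: 1: (1)^2 = +1, tr(M 1) = -16, coefficient -4; e3: (e3)^2 = -1, tr(M rho(e3)) = 12, coefficient -3; e14: (e14)^2 = +1, tr(M rho(e14)) = 16/3, coefficient 4/3; e23: (e23)^2 = -1, tr(M rho(e23)) = -4/3, coefficient 1/3. Every other blade of grade <= 2 projects to 0.
Answer: -4 - 3*e3 + 4/3*e14 + 1/3*e23


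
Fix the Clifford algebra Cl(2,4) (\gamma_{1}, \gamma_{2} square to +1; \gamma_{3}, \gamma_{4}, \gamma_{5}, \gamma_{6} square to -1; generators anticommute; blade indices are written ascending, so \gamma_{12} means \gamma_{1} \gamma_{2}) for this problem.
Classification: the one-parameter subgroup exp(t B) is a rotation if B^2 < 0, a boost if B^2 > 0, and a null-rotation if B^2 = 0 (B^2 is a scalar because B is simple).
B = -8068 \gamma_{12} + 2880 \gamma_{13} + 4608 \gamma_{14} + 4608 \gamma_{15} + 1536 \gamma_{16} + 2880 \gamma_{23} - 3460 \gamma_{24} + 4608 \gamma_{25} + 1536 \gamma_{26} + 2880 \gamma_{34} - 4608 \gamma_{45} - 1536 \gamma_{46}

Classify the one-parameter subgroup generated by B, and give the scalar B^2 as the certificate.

B^2 term by term: the squares give (-8068)^2*(\gamma_{12})^2 + (2880)^2*(\gamma_{13})^2 + (4608)^2*(\gamma_{14})^2 + (4608)^2*(\gamma_{15})^2 + (1536)^2*(\gamma_{16})^2 + (2880)^2*(\gamma_{23})^2 + (-3460)^2*(\gamma_{24})^2 + (4608)^2*(\gamma_{25})^2 + (1536)^2*(\gamma_{26})^2 + (2880)^2*(\gamma_{34})^2 + (-4608)^2*(\gamma_{45})^2 + (-1536)^2*(\gamma_{46})^2 = 65092624*(-1) + 8294400*(+1) + 21233664*(+1) + 21233664*(+1) + 2359296*(+1) + 8294400*(+1) + 11971600*(+1) + 21233664*(+1) + 2359296*(+1) + 8294400*(-1) + 21233664*(-1) + 2359296*(-1) = 0 (each basis 2-blade squares to minus the product of its generators' squares); cross terms between blades sharing an index anticommute and cancel; the commuting (index-disjoint) pairs give grade-4 terms 2*c*c'*(blade product), which cancel blade by blade — \gamma_{1234}: -46471680 + 19929600 + 26542080 = 0; \gamma_{1235}: -26542080 + 26542080 = 0; \gamma_{1236}: -8847360 + 8847360 = 0; \gamma_{1245}: 74354688 - 42467328 - 31887360 = 0; \gamma_{1246}: 24784896 - 14155776 - 10629120 = 0; \gamma_{1256}: -14155776 + 14155776 = 0; \gamma_{1345}: -26542080 + 26542080 = 0; \gamma_{1346}: -8847360 + 8847360 = 0; \gamma_{1456}: 14155776 - 14155776 = 0; \gamma_{2345}: -26542080 + 26542080 = 0; \gamma_{2346}: -8847360 + 8847360 = 0; \gamma_{2456}: 14155776 - 14155776 = 0 — confirming B is simple. So B^2 = 0.
Answer: null-rotation, certificate B^2 = 0. The invariant at work: B^2 = 0 is unchanged by conjugation, hence its sign classifies the subgroup whatever basis B is written in.


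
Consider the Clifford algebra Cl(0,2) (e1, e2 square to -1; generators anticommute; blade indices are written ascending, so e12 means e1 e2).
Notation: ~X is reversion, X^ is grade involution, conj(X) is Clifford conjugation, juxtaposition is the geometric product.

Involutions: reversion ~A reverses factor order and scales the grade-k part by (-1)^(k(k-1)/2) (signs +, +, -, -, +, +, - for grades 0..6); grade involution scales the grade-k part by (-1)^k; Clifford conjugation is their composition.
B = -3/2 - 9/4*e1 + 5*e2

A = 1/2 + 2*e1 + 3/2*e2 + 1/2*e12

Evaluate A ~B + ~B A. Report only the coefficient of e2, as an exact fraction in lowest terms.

first term: -15/4 - 53/8*e1 - 7/8*e2 + 101/8*e12
second term: -15/4 - 13/8*e1 + 11/8*e2 - 113/8*e12
Answer: 1/2


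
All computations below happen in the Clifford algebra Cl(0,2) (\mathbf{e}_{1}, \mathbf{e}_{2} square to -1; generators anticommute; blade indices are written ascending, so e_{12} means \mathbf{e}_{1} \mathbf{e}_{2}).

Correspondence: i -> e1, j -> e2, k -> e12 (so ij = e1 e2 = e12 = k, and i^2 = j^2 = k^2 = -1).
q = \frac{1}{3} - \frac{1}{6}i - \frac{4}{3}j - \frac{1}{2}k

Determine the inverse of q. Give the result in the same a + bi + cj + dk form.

In blades: q = \frac{1}{3} - \frac{1}{6} e_{1} - \frac{4}{3} e_{2} - \frac{1}{2} e_{12}.
With qbar = \frac{1}{3} + \frac{1}{6} e_{1} + \frac{4}{3} e_{2} + \frac{1}{2} e_{12} (scalar fixed, mapped units negated), q qbar = \frac{13}{6} (the sum of squared coefficients), so q^-1 = qbar / (\frac{13}{6}) = \frac{2}{13} + \frac{1}{13} e_{1} + \frac{8}{13} e_{2} + \frac{3}{13} e_{12}; translating back:
Answer: \frac{2}{13} + \frac{1}{13}i + \frac{8}{13}j + \frac{3}{13}k


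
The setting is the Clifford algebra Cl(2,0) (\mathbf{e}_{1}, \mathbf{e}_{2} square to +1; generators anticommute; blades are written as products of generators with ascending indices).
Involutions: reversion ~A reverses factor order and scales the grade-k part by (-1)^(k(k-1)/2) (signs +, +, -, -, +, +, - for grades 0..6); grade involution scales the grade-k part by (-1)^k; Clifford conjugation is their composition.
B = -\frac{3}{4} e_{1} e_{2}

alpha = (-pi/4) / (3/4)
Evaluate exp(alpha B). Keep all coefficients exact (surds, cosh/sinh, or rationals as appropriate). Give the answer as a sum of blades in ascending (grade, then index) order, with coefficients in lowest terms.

B^2 = (-\frac{3}{4})^2*(e_{1} e_{2})^2 = \frac{9}{16}*(-1) = -\frac{9}{16} (a basis 2-blade squares to minus the product of its generators' squares).
B^2 = -\frac{9}{16} — the negative square puts this in the circular regime; l = \frac{3}{4}, alpha*l = - \frac{\pi}{4}, so exp(alpha B) = cos(- \frac{\pi}{4}) + (sin(- \frac{\pi}{4})/(\frac{3}{4}))*B = \frac{\sqrt{2}}{2} + (- \frac{2 \sqrt{2}}{3})*B.
Answer: \frac{\sqrt{2}}{2} + \frac{\sqrt{2}}{2} e_{1} e_{2}


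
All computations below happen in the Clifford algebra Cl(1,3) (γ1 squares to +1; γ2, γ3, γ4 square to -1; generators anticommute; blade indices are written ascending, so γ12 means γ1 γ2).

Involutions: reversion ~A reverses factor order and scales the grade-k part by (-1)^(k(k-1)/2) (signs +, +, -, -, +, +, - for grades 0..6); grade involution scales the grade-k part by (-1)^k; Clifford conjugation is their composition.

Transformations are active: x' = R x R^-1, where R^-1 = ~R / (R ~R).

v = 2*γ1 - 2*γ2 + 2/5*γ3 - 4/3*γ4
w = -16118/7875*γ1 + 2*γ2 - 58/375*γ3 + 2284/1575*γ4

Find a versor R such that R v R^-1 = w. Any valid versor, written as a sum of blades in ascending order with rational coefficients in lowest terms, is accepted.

Reasoning: v^2 = w^2 = -436/225 since conjugation preserves the quadratic form; R = v + w = -368/7875*γ1 + 92/375*γ3 + 184/1575*γ4 is then valid when invertible, keeping its own part and reversing (v - w)/2.
Answer: -368/7875*γ1 + 92/375*γ3 + 184/1575*γ4


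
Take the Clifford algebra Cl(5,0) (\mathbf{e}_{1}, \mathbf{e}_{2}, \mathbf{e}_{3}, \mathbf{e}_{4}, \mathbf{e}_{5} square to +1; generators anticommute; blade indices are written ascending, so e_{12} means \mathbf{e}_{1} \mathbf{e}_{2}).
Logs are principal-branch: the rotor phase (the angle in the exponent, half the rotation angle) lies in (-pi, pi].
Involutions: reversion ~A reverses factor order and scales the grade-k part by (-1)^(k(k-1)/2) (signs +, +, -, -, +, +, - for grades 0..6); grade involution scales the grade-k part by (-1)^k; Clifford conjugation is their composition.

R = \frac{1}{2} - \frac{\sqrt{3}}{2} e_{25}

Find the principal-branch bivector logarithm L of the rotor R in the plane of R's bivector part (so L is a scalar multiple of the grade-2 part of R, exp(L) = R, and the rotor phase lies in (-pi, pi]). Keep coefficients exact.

The scalar part of R is \frac{1}{2}, which fixes the principal-branch rotor phase; the unit plane is then the bivector part divided by the sine of that phase, and L is that plane scaled by the phase.
Concretely: cos(phase) = \frac{1}{2} gives phase = ±\frac{\pi}{3}, and since phase/sin(phase) is even the sign is immaterial: L = (phase/sin(phase)) * <R>_2 = (\frac{2 \sqrt{3} \pi}{9}) * <R>_2.
Answer: - \frac{\pi}{3} e_{25}


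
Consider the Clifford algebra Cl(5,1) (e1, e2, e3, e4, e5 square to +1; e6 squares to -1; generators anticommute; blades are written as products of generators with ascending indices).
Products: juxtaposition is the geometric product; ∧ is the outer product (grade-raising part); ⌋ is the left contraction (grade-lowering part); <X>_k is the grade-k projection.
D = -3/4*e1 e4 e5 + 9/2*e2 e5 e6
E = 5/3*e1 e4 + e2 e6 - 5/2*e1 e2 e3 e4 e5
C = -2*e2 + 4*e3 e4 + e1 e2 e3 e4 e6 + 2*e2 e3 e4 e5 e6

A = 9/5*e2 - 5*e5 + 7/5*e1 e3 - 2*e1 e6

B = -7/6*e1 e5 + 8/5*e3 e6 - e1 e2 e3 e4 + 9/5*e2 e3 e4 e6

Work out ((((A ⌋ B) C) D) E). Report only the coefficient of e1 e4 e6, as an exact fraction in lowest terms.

step 1: -35/6*e1 - 7/5*e2 e4 + 9/5*e1 e3 e4 + 81/25*e3 e4 e6
step 2: -36/5*e1 - 14/5*e4 - 324/25*e6 + 1118/75*e1 e2 + 28/5*e2 e3 + 162/25*e2 e5 - 9/5*e2 e6 - 70/3*e1 e3 e4 - 7/5*e1 e3 e6 - 14/5*e3 e5 e6 - 18/5*e1 e2 e3 e4 - 18/5*e1 e2 e5 e6 + 97/150*e2 e3 e4 e6 - 35/3*e1 e2 e3 e4 e5 e6
step 3: -81/5*e1 + 81/10*e5 - 729/25*e6 - 21/10*e1 e5 + 63/5*e2 e3 + 1458/25*e2 e5 + 35/2*e3 e5 + 27/5*e4 e5 + 243/50*e1 e2 e4 - 105/2*e1 e3 e4 + 1677/25*e1 e5 e6 - 27/10*e2 e3 e5 + 35/4*e2 e3 e6 + 559/50*e2 e4 e5 + 27/10*e2 e4 e6 - 291/100*e3 e4 e5 - 126/5*e3 e5 e6 - 63/10*e1 e2 e3 e5 - 162/5*e1 e2 e5 e6 + 21/10*e1 e3 e4 e6 - 243/25*e1 e4 e5 e6 + 63/5*e2 e4 e5 e6 + 21/20*e3 e4 e5 e6 - 21/5*e1 e2 e3 e4 e5 - 97/200*e1 e2 e3 e5 e6 + 27/20*e1 e2 e4 e5 e6 - 81/5*e1 e3 e4 e5 e6 - 105*e1 e2 e3 e4 e5 e6
step 4: 21/2 - 1053/50*e2 - 385/4*e3 - 909/20*e4 - 525/2*e6 - 291/40*e1 e2 - 559/20*e1 e3 - 27/4*e1 e4 + 117/5*e1 e5 - 525/4*e2 e5 + 81/2*e2 e6 - 243/20*e3 e5 - 229/40*e3 e6 + 91/10*e4 e5 + 97/80*e4 e6 - 1053/25*e5 e6 + 27/2*e1 e2 e3 - 175/4*e1 e2 e4 - 7267/150*e1 e2 e5 - 573/40*e1 e2 e6 + 729/5*e1 e3 e4 - 1067/200*e1 e3 e5 + 63/2*e1 e3 e6 + 927/20*e1 e4 e5 - 2673/50*e1 e4 e6 + 21/4*e2 e3 e4 - 91/5*e2 e3 e5 + 243/10*e2 e3 e6 - 111/10*e2 e5 e6 + 81*e3 e4 e6 - 297/10*e3 e5 e6 + 6149/50*e4 e5 e6 + 57/20*e1 e2 e3 e4 - 2673/25*e1 e2 e4 e5 - 63*e1 e2 e4 e6 + 231/10*e1 e2 e5 e6 + 455/6*e1 e3 e4 e5 + 11/5*e1 e3 e5 e6 - 175/8*e1 e4 e5 e6 + 579/20*e2 e3 e4 e5 + 1677/10*e2 e3 e4 e6 + 385/2*e2 e3 e5 e6 + 297/5*e2 e4 e5 e6 + 117/10*e1 e2 e3 e4 e5 - 455/12*e1 e2 e3 e4 e6 + 231/5*e1 e3 e4 e5 e6 + 1261/600*e2 e3 e4 e5 e6 - 729/10*e1 e2 e3 e4 e5 e6
Answer: -2673/50


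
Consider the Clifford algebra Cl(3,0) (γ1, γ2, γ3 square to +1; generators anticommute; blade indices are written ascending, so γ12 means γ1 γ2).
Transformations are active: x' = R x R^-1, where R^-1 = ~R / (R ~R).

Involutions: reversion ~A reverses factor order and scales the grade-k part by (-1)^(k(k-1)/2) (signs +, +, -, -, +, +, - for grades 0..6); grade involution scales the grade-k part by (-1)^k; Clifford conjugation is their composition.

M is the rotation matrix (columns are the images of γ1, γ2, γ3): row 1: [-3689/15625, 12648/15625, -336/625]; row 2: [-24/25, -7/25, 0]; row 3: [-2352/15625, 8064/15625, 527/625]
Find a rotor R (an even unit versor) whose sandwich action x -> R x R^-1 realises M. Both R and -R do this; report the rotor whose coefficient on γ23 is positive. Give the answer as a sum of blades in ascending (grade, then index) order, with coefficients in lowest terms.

Method: write R = a + b12*γ12 + b13*γ13 + b23*γ23 with a^2 + b12^2 + b13^2 + b23^2 = 1 (so R^-1 = ~R). Expanding the columns R e_j ~R gives tr M = 4a^2 - 1 and, from the antisymmetric part, M21 - M12 = -4a*b12, M13 - M31 = 4a*b13, M32 - M23 = -4a*b23.
Here tr M = 5111/15625, so a^2 = (1 + tr M)/4 = 5184/15625 and a = ±72/125. Taking a = 72/125: M21 - M12 = -27648/15625, M13 - M31 = -6048/15625, M32 - M23 = 8064/15625, giving b12 = 96/125, b13 = -21/125, b23 = -28/125, i.e. R = 72/125 + 96/125*γ12 - 21/125*γ13 - 28/125*γ23.
Its γ23 coefficient is negative, so report the other preimage -R.
Answer: -72/125 - 96/125*γ12 + 21/125*γ13 + 28/125*γ23. Sheet selection: the two-to-one cover makes ±R indistinguishable at the matrix level (trace 5111/15625), so uniqueness comes from the required sign on γ23.


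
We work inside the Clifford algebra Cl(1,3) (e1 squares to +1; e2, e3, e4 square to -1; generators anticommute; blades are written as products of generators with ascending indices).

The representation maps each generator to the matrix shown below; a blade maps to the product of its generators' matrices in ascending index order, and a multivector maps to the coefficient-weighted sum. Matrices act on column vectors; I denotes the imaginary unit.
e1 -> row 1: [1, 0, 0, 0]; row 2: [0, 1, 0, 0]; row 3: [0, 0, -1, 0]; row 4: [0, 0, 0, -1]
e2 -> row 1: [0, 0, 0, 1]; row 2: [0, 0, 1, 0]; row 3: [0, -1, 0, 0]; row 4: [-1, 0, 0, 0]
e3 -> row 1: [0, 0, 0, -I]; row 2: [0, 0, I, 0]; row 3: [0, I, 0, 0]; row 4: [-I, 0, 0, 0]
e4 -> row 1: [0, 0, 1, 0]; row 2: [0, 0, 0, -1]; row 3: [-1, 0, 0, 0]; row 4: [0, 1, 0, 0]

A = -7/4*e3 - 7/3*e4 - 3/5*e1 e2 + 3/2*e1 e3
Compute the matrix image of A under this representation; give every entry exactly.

Bivector images (products of the table entries): rho(e1 e2) = rho(e1)rho(e2) = row 1: [0, 0, 0, 1]; row 2: [0, 0, 1, 0]; row 3: [0, 1, 0, 0]; row 4: [1, 0, 0, 0]; rho(e1 e3) = rho(e1)rho(e3) = row 1: [0, 0, 0, -I]; row 2: [0, 0, I, 0]; row 3: [0, -I, 0, 0]; row 4: [I, 0, 0, 0].
M = (-7/4)*rho(e3) + (-7/3)*rho(e4) + (-3/5)*rho(e1 e2) + (3/2)*rho(e1 e3), summed entrywise:
Answer: row 1: [0, 0, -7/3, -3/5 + I/4]; row 2: [0, 0, -3/5 - I/4, 7/3]; row 3: [7/3, -3/5 - 13*I/4, 0, 0]; row 4: [-3/5 + 13*I/4, -7/3, 0, 0]


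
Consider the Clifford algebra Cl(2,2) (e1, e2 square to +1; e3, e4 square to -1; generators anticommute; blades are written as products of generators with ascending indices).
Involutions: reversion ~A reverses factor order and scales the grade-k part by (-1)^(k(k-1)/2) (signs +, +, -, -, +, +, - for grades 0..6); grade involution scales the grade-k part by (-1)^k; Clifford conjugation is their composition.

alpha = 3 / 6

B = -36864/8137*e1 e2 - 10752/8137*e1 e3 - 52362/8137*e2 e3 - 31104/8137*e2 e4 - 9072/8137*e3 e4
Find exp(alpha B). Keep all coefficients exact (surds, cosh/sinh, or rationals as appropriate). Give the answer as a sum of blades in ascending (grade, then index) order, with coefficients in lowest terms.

B^2 term by term: the squares give (-36864/8137)^2*(e1 e2)^2 + (-10752/8137)^2*(e1 e3)^2 + (-52362/8137)^2*(e2 e3)^2 + (-31104/8137)^2*(e2 e4)^2 + (-9072/8137)^2*(e3 e4)^2 = 1358954496/66210769*(-1) + 115605504/66210769*(+1) + 2741779044/66210769*(+1) + 967458816/66210769*(+1) + 82301184/66210769*(-1) = 36 (each basis 2-blade squares to minus the product of its generators' squares); cross terms between blades sharing an index anticommute and cancel; the commuting (index-disjoint) pairs give grade-4 terms 2*c*c'*(blade product), which cancel blade by blade — e1 e2 e3 e4: 668860416/66210769 - 668860416/66210769 = 0 — confirming B is simple. So B^2 = 36.
B^2 = 36 — the series telescopes hyperbolically here: l = 6, alpha*l = 3, so exp(alpha B) = cosh(3) + (sinh(3)/6)*B = cosh(3) + (sinh(3)/6)*B.
Answer: cosh(3) - 6144*sinh(3)/8137*e1 e2 - 1792*sinh(3)/8137*e1 e3 - 8727*sinh(3)/8137*e2 e3 - 5184*sinh(3)/8137*e2 e4 - 1512*sinh(3)/8137*e3 e4


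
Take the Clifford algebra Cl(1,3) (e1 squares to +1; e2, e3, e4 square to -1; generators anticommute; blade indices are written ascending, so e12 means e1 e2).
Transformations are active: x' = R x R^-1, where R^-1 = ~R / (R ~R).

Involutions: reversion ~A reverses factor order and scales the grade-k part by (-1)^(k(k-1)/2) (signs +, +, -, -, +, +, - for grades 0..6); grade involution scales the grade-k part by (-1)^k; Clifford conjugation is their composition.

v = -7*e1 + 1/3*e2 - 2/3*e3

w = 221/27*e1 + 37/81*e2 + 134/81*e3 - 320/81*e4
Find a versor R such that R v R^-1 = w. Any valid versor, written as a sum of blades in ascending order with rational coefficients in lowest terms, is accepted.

Take R = v + w = 32/27*e1 + 64/81*e2 + 80/81*e3 - 320/81*e4. Because q(v) = q(w) = 436/9, conjugation by R sends v exactly to w.
Answer: 32/27*e1 + 64/81*e2 + 80/81*e3 - 320/81*e4


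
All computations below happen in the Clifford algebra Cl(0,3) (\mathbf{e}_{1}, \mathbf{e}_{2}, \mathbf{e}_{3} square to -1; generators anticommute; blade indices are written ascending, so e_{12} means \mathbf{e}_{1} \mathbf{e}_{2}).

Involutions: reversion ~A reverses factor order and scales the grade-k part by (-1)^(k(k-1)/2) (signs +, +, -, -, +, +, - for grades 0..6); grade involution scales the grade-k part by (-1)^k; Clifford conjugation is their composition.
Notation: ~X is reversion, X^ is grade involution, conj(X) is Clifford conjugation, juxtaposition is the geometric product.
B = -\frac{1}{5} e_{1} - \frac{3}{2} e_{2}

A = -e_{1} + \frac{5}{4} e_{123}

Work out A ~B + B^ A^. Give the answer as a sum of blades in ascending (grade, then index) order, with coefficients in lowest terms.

first term: -\frac{1}{5} + \frac{3}{2} e_{12} - \frac{15}{8} e_{13} + \frac{1}{4} e_{23}
second term: -\frac{1}{5} - \frac{3}{2} e_{12} - \frac{15}{8} e_{13} + \frac{1}{4} e_{23}
Answer: -\frac{2}{5} - \frac{15}{4} e_{13} + \frac{1}{2} e_{23}


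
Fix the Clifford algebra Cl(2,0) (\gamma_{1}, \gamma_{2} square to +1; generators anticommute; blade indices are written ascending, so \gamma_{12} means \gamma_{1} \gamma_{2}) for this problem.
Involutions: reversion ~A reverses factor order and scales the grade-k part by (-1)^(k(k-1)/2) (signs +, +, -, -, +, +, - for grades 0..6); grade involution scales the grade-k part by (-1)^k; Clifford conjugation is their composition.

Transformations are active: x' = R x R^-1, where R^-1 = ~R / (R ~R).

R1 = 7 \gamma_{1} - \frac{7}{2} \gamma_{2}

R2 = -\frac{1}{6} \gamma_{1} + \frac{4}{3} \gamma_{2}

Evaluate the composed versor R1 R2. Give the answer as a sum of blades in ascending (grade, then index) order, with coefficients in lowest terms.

Distribute over the terms of R1 (each basis-blade product reordered to ascending indices, repeated generators contracted through their squares):
(7 \gamma_{1}) R2 = -\frac{7}{6} + \frac{28}{3} \gamma_{12}
(-\frac{7}{2} \gamma_{2}) R2 = -\frac{14}{3} - \frac{7}{12} \gamma_{12}
Summing the partial products and collecting blades:
Answer: -\frac{35}{6} + \frac{35}{4} \gamma_{12}


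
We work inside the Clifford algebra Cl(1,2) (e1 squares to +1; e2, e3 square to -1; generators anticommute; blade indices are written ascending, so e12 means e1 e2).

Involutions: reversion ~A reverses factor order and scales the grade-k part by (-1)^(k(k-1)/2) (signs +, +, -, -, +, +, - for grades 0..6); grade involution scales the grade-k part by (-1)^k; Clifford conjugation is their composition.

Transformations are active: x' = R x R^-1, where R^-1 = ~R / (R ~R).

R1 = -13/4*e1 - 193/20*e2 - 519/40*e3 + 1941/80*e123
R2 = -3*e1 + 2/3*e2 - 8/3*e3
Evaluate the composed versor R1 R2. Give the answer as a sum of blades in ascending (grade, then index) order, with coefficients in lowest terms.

Distribute over the terms of R2 (each basis-blade product reordered to ascending indices, repeated generators contracted through their squares):
R1 (-3*e1) = 39/4 - 579/20*e12 - 1557/40*e13 - 5823/80*e23
R1 (2/3*e2) = 193/30 - 13/6*e12 + 647/40*e13 + 173/20*e23
R1 (-8/3*e3) = -173/5 + 647/10*e12 + 26/3*e13 + 386/15*e23
Summing the partial products and collecting blades:
Answer: -221/12 + 403/12*e12 - 169/12*e13 - 9217/240*e23


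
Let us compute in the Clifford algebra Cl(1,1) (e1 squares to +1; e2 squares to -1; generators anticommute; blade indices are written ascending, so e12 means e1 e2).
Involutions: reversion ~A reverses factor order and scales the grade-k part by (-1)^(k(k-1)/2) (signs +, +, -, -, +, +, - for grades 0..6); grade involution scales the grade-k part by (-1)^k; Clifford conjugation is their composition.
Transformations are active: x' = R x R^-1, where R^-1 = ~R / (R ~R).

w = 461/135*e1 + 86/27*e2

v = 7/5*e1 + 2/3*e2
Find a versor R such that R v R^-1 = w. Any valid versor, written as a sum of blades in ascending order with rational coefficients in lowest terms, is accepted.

Reasoning: v^2 = w^2 = 341/225 since conjugation preserves the quadratic form; R = v + w = 130/27*e1 + 104/27*e2 is then valid when invertible, keeping its own part and reversing (v - w)/2.
Answer: 130/27*e1 + 104/27*e2


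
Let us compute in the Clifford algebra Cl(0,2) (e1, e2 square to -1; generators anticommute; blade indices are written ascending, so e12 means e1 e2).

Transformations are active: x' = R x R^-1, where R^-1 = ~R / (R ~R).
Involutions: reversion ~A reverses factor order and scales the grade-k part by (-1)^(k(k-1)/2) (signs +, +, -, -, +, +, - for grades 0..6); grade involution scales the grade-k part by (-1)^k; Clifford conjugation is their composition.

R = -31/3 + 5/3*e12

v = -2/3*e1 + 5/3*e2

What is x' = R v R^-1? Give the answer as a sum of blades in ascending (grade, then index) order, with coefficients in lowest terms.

~R = -31/3 - 5/3*e12, and R ~R = 986/9, so R^-1 = ~R / (986/9).
R v = 37/9*e1 - 55/3*e2
Answer: -161/1479*e1 + 2650/1479*e2


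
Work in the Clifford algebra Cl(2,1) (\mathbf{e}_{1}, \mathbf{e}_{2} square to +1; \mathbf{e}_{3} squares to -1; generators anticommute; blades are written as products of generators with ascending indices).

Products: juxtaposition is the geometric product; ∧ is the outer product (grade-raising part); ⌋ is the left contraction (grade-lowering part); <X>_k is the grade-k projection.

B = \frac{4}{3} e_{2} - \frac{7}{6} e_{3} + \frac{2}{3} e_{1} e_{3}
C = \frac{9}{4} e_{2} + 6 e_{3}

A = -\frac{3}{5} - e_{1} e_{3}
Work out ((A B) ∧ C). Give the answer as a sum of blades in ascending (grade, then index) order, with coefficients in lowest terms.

step 1: -\frac{2}{3} - \frac{7}{6} e_{1} - \frac{4}{5} e_{2} + \frac{7}{10} e_{3} - \frac{2}{5} e_{1} e_{3} + \frac{4}{3} e_{1} e_{2} e_{3}
step 2: -\frac{3}{2} e_{2} - 4 e_{3} - \frac{21}{8} e_{1} e_{2} - 7 e_{1} e_{3} - \frac{51}{8} e_{2} e_{3} + \frac{9}{10} e_{1} e_{2} e_{3}
Answer: -\frac{3}{2} e_{2} - 4 e_{3} - \frac{21}{8} e_{1} e_{2} - 7 e_{1} e_{3} - \frac{51}{8} e_{2} e_{3} + \frac{9}{10} e_{1} e_{2} e_{3}


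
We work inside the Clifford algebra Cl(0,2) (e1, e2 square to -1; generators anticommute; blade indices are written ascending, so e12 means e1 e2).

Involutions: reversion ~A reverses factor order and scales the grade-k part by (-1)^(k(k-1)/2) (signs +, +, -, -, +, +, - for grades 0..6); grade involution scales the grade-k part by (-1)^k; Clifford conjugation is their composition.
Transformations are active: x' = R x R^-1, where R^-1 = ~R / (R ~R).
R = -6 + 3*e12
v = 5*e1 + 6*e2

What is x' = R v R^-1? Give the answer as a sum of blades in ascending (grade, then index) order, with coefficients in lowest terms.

~R = -6 - 3*e12, and R ~R = 45, so R^-1 = ~R / (45).
R v = -48*e1 - 21*e2
Answer: 39/5*e1 - 2/5*e2


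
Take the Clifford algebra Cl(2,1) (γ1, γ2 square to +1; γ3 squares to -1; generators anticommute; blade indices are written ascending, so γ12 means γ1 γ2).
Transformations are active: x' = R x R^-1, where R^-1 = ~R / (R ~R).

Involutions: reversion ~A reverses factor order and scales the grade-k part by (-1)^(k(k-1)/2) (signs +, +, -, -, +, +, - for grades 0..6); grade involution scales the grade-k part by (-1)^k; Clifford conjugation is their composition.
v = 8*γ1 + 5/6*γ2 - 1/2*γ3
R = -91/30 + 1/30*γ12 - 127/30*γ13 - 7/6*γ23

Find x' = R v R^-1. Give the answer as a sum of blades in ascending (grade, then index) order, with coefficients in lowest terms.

~R = -91/30 - 1/30*γ12 + 127/30*γ13 + 7/6*γ23, and R ~R = -252/25, so R^-1 = ~R / (-252/25).
R v = -1186/45*γ1 - 152/45*γ2 + 1636/45*γ3 - 262/45*γ123
Answer: -5471/243*γ1 - 1466/189*γ2 + 38135/1701*γ3


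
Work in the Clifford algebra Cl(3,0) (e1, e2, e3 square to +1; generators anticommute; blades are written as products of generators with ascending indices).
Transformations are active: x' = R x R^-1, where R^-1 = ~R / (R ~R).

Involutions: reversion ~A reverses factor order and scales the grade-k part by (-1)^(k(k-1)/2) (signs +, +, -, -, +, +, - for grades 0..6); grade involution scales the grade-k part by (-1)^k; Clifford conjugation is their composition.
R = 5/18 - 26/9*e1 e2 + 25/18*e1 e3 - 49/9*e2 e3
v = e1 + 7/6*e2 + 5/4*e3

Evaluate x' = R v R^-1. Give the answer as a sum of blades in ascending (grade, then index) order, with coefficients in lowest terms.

~R = 5/18 + 26/9*e1 e2 - 25/18*e1 e3 + 49/9*e2 e3, and R ~R = 6479/162, so R^-1 = ~R / (6479/162).
R v = -293/216*e1 - 97/27*e2 + 1147/216*e3 - 1153/108*e1 e2 e3
Answer: 2575/1364*e1 - 162/341*e2 + 749/2046*e3


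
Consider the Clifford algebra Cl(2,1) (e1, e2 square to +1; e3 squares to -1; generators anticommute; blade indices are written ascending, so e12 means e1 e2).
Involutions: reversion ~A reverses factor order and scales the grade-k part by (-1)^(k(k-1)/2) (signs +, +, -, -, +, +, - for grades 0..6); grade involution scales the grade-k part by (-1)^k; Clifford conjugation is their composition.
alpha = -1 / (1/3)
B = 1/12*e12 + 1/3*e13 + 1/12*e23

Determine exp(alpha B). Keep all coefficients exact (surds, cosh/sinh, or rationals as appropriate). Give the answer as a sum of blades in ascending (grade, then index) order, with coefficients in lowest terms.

B^2 term by term: the squares give (1/12)^2*(e12)^2 + (1/3)^2*(e13)^2 + (1/12)^2*(e23)^2 = 1/144*(-1) + 1/9*(+1) + 1/144*(+1) = 1/9 (each basis 2-blade squares to minus the product of its generators' squares); cross terms between blades sharing an index anticommute and cancel. So B^2 = 1/9.
B^2 = 1/9 — the series telescopes hyperbolically here: l = 1/3, alpha*l = -1, so exp(alpha B) = cosh(-1) + (sinh(-1)/(1/3))*B = cosh(1) + (-3*sinh(1))*B.
Answer: cosh(1) - sinh(1)/4*e12 - sinh(1)*e13 - sinh(1)/4*e23


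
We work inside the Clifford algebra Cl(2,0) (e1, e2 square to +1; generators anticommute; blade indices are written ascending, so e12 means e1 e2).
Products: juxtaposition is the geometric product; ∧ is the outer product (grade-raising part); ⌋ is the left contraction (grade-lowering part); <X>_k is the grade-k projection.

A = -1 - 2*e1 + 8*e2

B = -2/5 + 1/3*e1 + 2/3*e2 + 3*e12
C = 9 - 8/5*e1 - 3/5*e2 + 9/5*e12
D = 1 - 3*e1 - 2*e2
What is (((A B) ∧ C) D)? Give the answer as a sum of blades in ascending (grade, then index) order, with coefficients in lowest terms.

step 1: 76/15 - 353/15*e1 - 148/15*e2 - 7*e12
step 2: 228/5 - 16493/75*e1 - 2296/25*e2 - 4166/75*e12
step 3: 889 - 18421/75*e1 - 8742/25*e2 + 8156/75*e12
Answer: 889 - 18421/75*e1 - 8742/25*e2 + 8156/75*e12


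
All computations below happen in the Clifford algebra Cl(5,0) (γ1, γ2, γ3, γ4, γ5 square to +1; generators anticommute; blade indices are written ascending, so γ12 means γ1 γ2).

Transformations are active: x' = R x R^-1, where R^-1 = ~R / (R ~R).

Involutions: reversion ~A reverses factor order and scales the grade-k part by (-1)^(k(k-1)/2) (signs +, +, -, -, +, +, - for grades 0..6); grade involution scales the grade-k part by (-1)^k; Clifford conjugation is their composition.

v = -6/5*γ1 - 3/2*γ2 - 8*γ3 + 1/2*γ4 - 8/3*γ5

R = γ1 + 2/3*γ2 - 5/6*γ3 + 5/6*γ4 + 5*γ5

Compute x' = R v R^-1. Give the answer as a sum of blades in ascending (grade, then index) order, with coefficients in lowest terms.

~R = γ1 + 2/3*γ2 - 5/6*γ3 + 5/6*γ4 + 5*γ5, and R ~R = 167/6, so R^-1 = ~R / (167/6).
R v = -169/20 - 7/10*γ12 - 9*γ13 + 3/2*γ14 + 10/3*γ15 - 79/12*γ23 + 19/12*γ24 + 103/18*γ25 + 25/4*γ34 + 380/9*γ35 - 85/18*γ45
Answer: 99/167*γ1 + 1829/1670*γ2 + 2841/334*γ3 - 168/167*γ4 - 185/501*γ5


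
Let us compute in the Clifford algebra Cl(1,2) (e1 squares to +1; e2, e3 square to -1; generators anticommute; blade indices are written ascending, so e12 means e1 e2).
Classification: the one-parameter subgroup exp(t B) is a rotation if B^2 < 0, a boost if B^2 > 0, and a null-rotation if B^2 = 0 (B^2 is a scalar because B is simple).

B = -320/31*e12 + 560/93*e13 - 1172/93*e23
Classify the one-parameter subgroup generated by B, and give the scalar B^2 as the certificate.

B^2 term by term: the squares give (-320/31)^2*(e12)^2 + (560/93)^2*(e13)^2 + (-1172/93)^2*(e23)^2 = 102400/961*(+1) + 313600/8649*(+1) + 1373584/8649*(-1) = -16 (each basis 2-blade squares to minus the product of its generators' squares); cross terms between blades sharing an index anticommute and cancel. So B^2 = -16.
Answer: rotation, certificate B^2 = -16. Key observation: B^2 = -16 is a conjugation invariant, so its sign decides the class regardless of the surface form of B.


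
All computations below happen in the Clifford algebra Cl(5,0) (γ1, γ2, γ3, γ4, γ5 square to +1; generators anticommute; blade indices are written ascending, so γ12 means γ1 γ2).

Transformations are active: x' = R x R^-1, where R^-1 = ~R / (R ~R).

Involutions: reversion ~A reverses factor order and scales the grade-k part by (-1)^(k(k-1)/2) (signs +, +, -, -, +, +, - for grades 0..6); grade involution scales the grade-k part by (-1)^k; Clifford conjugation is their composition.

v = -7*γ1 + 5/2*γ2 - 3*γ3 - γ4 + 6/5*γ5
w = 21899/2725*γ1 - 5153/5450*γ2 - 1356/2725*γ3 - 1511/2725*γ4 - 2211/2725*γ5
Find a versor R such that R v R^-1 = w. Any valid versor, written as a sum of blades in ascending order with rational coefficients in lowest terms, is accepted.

Construction: equal norms (both 6669/100) license R = v + w = 2824/2725*γ1 + 4236/2725*γ2 - 9531/2725*γ3 - 4236/2725*γ4 + 1059/2725*γ5 — nothing changes along that direction, while (v - w)/2 changes sign, so v maps onto w.
Answer: 2824/2725*γ1 + 4236/2725*γ2 - 9531/2725*γ3 - 4236/2725*γ4 + 1059/2725*γ5


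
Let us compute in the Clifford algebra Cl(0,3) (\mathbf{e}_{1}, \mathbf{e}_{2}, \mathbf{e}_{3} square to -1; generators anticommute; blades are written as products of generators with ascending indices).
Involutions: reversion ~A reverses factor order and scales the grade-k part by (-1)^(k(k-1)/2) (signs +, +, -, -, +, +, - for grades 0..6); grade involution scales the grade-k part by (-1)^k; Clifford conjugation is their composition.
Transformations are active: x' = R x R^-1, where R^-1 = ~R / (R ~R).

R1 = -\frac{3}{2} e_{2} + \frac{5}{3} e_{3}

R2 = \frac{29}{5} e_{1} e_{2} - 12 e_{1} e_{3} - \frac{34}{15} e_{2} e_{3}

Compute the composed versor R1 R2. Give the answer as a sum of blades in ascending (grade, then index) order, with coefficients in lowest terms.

Distribute over the terms of R1 (each basis-blade product reordered to ascending indices, repeated generators contracted through their squares):
(-\frac{3}{2} e_{2}) R2 = -\frac{87}{10} e_{1} - \frac{17}{5} e_{3} - 18 e_{1} e_{2} e_{3}
(\frac{5}{3} e_{3}) R2 = -20 e_{1} - \frac{34}{9} e_{2} + \frac{29}{3} e_{1} e_{2} e_{3}
Summing the partial products and collecting blades:
Answer: -\frac{287}{10} e_{1} - \frac{34}{9} e_{2} - \frac{17}{5} e_{3} - \frac{25}{3} e_{1} e_{2} e_{3}
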